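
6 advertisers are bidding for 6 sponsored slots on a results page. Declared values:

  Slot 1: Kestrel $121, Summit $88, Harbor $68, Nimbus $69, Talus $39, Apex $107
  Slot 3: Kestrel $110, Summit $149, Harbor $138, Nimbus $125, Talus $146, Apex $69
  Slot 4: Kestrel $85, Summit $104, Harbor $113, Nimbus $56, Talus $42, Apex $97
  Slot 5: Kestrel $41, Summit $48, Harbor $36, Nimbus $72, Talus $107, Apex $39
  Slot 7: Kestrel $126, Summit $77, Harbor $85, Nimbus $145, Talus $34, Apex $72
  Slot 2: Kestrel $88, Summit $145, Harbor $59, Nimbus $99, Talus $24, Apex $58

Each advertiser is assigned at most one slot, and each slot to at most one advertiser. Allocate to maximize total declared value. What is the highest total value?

Optimal: Kestrel→Slot 1 ($121), Summit→Slot 2 ($145), Harbor→Slot 3 ($138), Nimbus→Slot 7 ($145), Talus→Slot 5 ($107), Apex→Slot 4 ($97) — total 121+145+138+145+107+97 = $753.
Row-greedy (each advertiser in turn takes its best remaining slot) gives $701, worse by 52.
Checked against all permutations: $753 is optimal.

Max total: $753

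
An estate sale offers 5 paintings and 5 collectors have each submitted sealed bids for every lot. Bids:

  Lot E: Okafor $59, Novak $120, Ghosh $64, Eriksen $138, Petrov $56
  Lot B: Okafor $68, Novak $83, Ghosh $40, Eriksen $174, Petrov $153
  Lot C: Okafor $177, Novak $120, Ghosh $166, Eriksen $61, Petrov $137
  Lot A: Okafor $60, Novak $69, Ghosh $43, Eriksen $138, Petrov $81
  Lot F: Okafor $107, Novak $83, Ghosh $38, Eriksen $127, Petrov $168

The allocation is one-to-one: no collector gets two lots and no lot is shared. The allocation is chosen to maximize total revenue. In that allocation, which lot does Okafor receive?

This is the linear assignment problem.
Optimal: Okafor→Lot A ($60), Novak→Lot E ($120), Ghosh→Lot C ($166), Eriksen→Lot B ($174), Petrov→Lot F ($168) — total 60+120+166+174+168 = $688.
Max-entry greedy (repeatedly take the single best remaining cell) gives $682, worse by 6.
Swapping Petrov↔Okafor (Petrov→Lot A $81, Okafor→Lot F $107) loses 40.
Okafor's own top lot is Lot C ($177), but forcing Okafor→Lot C and reassigning the rest optimally gives only $682 — worse by 6.

Okafor receives Lot A.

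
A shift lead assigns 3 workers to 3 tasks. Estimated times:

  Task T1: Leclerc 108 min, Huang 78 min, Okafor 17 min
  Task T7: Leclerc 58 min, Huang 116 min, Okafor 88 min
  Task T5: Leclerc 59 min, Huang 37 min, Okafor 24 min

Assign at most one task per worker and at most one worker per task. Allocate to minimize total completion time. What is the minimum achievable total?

This is a one-to-one assignment (minimum-cost bipartite matching).
Optimal: Leclerc→Task T7 (58 min), Huang→Task T5 (37 min), Okafor→Task T1 (17 min) — total 58+37+17 = 112 min.
Next-best assignment: Leclerc→Task T7, Huang→Task T1, Okafor→Task T5 = 160 min.
No other one-to-one assignment undercuts 112 min.

Minimum total: 112 min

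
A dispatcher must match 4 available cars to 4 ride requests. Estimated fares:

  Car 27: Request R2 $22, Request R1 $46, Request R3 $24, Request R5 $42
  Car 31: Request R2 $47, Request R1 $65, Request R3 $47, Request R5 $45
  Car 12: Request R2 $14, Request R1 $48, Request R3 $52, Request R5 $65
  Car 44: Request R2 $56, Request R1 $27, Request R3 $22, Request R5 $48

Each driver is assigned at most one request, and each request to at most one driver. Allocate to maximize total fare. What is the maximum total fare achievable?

Max total: $215

Optimal: Car 27→Request R5 ($42), Car 31→Request R1 ($65), Car 12→Request R3 ($52), Car 44→Request R2 ($56) — total 42+65+52+56 = $215.
Max-entry greedy (repeatedly take the single best remaining cell) gives $210, worse by 5.
Checked against all permutations: $215 is optimal.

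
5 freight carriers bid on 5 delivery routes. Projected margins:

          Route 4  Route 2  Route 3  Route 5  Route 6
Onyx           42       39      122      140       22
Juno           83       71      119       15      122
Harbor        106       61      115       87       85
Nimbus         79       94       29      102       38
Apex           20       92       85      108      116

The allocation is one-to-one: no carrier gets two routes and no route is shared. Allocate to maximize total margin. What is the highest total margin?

Max total: $575k

Optimal: Onyx→Route 5 ($140k), Juno→Route 3 ($119k), Harbor→Route 4 ($106k), Nimbus→Route 2 ($94k), Apex→Route 6 ($116k) — total 140+119+106+94+116 = $575k.
Column-greedy (each route in turn goes to its best remaining carrier) gives $552k, worse by 23.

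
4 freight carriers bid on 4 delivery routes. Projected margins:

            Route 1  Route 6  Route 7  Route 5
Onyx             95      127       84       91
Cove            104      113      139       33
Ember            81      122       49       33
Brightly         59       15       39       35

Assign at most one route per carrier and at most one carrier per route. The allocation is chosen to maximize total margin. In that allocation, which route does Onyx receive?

This is a one-to-one assignment (maximum-weight bipartite matching).
Optimal: Onyx→Route 5 ($91k), Cove→Route 7 ($139k), Ember→Route 6 ($122k), Brightly→Route 1 ($59k) — total 91+139+122+59 = $411k.
Onyx's own top route is Route 6 ($127k), but forcing Onyx→Route 6 and reassigning the rest optimally gives only $382k — worse by 29.

Onyx receives Route 5.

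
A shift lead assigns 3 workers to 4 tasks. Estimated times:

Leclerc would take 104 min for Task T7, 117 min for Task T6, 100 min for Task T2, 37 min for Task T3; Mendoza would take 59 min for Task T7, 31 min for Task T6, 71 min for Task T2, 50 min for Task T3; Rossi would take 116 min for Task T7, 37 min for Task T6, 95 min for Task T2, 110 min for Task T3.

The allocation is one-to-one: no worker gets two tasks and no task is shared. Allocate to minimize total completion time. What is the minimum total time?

Min total: 133 min

This is a one-to-one assignment (minimum-cost bipartite matching).
Optimal: Leclerc→Task T3 (37 min), Mendoza→Task T7 (59 min), Rossi→Task T6 (37 min) — total 37+59+37 = 133 min.
Next-best assignment: Leclerc→Task T3, Mendoza→Task T2, Rossi→Task T6 = 145 min.
Swapping Mendoza↔Rossi (Mendoza→Task T6 31 min, Rossi→Task T7 116 min) adds 51.
No other one-to-one assignment undercuts 133 min.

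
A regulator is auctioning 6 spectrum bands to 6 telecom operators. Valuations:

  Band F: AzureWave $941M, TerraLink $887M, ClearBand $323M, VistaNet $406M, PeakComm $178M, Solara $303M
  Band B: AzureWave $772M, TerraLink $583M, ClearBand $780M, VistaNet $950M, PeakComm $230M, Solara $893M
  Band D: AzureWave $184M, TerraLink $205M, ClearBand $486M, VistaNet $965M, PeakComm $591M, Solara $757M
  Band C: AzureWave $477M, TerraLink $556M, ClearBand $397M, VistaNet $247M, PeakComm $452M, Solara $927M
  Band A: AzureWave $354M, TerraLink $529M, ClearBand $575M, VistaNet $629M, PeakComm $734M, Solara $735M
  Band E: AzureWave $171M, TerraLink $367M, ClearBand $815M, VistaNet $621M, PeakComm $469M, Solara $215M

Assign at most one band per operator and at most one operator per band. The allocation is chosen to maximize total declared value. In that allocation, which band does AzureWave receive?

Optimal: AzureWave→Band B ($772M), TerraLink→Band F ($887M), ClearBand→Band E ($815M), VistaNet→Band D ($965M), PeakComm→Band A ($734M), Solara→Band C ($927M) — total 772+887+815+965+734+927 = $5100M.
AzureWave's own top band is Band F ($941M), but forcing AzureWave→Band F and reassigning the rest optimally gives only $4965M — worse by 135.

AzureWave receives Band B.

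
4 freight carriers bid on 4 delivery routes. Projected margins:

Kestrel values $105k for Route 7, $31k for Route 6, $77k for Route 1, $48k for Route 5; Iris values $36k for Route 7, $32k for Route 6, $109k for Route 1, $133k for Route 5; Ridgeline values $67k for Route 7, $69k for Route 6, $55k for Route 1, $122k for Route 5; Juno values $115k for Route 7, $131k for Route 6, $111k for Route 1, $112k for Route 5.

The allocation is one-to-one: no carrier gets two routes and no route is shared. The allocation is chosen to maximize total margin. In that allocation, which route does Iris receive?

Optimal: Kestrel→Route 7 ($105k), Iris→Route 1 ($109k), Ridgeline→Route 5 ($122k), Juno→Route 6 ($131k) — total 105+109+122+131 = $467k.
Row-greedy (each carrier in turn takes its best remaining route) gives $418k, worse by 49.
Swapping Kestrel↔Juno (Kestrel→Route 6 $31k, Juno→Route 7 $115k) loses 90.
Every other assignment is strictly worse.
Iris's own top route is Route 5 ($133k), but forcing Iris→Route 5 and reassigning the rest optimally gives only $424k — worse by 43.

Iris receives Route 1.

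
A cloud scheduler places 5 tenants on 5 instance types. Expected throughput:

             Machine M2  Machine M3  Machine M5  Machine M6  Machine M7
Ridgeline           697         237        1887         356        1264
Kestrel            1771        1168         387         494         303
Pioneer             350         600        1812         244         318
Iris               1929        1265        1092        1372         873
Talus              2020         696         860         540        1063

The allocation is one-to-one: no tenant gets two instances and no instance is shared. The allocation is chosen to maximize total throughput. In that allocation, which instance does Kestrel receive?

Treat this as an assignment problem: match each tenant to one instance.
Optimal: Ridgeline→Machine M7 (1264 ops/s), Kestrel→Machine M3 (1168 ops/s), Pioneer→Machine M5 (1812 ops/s), Iris→Machine M6 (1372 ops/s), Talus→Machine M2 (2020 ops/s) — total 1264+1168+1812+1372+2020 = 7636 ops/s.
Column-greedy (each instance in turn goes to its best remaining tenant) gives 5984 ops/s, worse by 1652.
Checked against all permutations: 7636 ops/s is optimal.
Kestrel's own top instance is Machine M2 (1771 ops/s), but forcing Kestrel→Machine M2 and reassigning the rest optimally gives only 6915 ops/s — worse by 721.

Kestrel receives Machine M3.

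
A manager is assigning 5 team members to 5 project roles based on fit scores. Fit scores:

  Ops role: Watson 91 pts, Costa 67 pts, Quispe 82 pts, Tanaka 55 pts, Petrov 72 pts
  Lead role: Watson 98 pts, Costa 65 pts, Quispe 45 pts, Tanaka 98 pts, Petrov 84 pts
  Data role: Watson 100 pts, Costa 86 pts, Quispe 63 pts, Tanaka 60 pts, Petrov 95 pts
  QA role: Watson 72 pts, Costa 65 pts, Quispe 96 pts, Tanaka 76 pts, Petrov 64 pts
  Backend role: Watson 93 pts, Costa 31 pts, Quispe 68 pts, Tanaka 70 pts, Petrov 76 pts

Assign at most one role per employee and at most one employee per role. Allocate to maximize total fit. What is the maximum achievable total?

Maximum total: 449 pts

Optimal: Watson→Backend role (93 pts), Costa→Ops role (67 pts), Quispe→QA role (96 pts), Tanaka→Lead role (98 pts), Petrov→Data role (95 pts) — total 93+67+96+98+95 = 449 pts.
Next-best assignment: Watson→Ops role, Costa→Data role, Quispe→QA role, Tanaka→Lead role, Petrov→Backend role = 447 pts.
Checked against all permutations: 449 pts is optimal.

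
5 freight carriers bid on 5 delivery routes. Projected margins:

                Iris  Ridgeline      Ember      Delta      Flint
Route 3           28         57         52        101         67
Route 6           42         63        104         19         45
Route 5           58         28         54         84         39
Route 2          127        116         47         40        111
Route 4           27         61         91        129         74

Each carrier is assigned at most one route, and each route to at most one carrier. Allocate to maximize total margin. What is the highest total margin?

Optimal: Iris→Route 5 ($58k), Ridgeline→Route 2 ($116k), Ember→Route 6 ($104k), Delta→Route 4 ($129k), Flint→Route 3 ($67k) — total 58+116+104+129+67 = $474k.
Max-entry greedy (repeatedly take the single best remaining cell) gives $455k, worse by 19.
Next-best assignment: Iris→Route 5, Ridgeline→Route 3, Ember→Route 6, Delta→Route 4, Flint→Route 2 = $459k.
No other one-to-one assignment exceeds $474k.

Maximum total: $474k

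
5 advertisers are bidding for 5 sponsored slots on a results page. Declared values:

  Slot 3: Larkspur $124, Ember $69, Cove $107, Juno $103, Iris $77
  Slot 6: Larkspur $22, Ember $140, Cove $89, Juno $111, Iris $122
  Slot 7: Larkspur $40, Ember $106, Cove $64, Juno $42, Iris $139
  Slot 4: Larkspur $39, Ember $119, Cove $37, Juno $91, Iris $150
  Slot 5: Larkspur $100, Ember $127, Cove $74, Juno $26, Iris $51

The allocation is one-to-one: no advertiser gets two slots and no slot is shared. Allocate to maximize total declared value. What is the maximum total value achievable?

Treat this as an assignment problem: match each advertiser to one slot.
Optimal: Larkspur→Slot 5 ($100), Ember→Slot 6 ($140), Cove→Slot 3 ($107), Juno→Slot 4 ($91), Iris→Slot 7 ($139) — total 100+140+107+91+139 = $577.

Max total: $577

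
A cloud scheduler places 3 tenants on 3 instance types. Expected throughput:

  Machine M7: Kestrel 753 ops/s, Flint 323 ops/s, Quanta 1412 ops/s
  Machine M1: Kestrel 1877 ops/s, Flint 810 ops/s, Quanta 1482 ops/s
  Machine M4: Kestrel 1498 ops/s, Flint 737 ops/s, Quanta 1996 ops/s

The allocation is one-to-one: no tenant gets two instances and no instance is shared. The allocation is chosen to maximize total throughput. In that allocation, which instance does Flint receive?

Optimal: Kestrel→Machine M1 (1877 ops/s), Flint→Machine M7 (323 ops/s), Quanta→Machine M4 (1996 ops/s) — total 1877+323+1996 = 4196 ops/s.
Row-greedy (each tenant in turn takes its best remaining instance) gives 4026 ops/s, worse by 170.
Next-best assignment: Kestrel→Machine M1, Flint→Machine M4, Quanta→Machine M7 = 4026 ops/s.
Swapping Kestrel↔Flint (Kestrel→Machine M7 753 ops/s, Flint→Machine M1 810 ops/s) loses 637.
Flint's own top instance is Machine M1 (810 ops/s), but forcing Flint→Machine M1 and reassigning the rest optimally gives only 3720 ops/s — worse by 476.

Flint receives Machine M7.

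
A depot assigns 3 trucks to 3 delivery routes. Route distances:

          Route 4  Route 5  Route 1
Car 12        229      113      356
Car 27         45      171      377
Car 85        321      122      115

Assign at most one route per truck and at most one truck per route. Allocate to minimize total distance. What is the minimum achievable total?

Min total: 273 km

Optimal: Car 12→Route 5 (113 km), Car 27→Route 4 (45 km), Car 85→Route 1 (115 km) — total 113+45+115 = 273 km.
Next-best assignment: Car 12→Route 4, Car 27→Route 5, Car 85→Route 1 = 515 km.
Checked against all permutations: 273 km is optimal.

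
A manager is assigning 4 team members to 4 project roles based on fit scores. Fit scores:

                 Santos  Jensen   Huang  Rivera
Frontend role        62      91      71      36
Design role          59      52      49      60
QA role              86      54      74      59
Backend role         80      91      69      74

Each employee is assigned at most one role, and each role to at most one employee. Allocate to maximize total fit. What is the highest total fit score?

Max total: 308 pts

This is the linear assignment problem.
Optimal: Santos→QA role (86 pts), Jensen→Backend role (91 pts), Huang→Frontend role (71 pts), Rivera→Design role (60 pts) — total 86+91+71+60 = 308 pts.
Max-entry greedy (repeatedly take the single best remaining cell) gives 300 pts, worse by 8.
Swapping Jensen↔Rivera (Jensen→Design role 52 pts, Rivera→Backend role 74 pts) loses 25.
Every other assignment is strictly worse.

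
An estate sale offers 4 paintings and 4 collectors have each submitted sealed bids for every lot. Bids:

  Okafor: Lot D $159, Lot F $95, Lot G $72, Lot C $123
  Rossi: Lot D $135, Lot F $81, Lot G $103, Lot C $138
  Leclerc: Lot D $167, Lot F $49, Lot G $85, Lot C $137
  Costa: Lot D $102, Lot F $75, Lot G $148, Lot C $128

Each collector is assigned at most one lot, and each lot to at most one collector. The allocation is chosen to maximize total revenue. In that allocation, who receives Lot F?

Okafor receives Lot F.

Optimal: Okafor→Lot F ($95), Rossi→Lot C ($138), Leclerc→Lot D ($167), Costa→Lot G ($148) — total 95+138+167+148 = $548.
Row-greedy (each collector in turn takes its best remaining lot) gives $457, worse by 91.
Next-best assignment: Okafor→Lot D, Rossi→Lot F, Leclerc→Lot C, Costa→Lot G = $525.
Swapping Okafor↔Leclerc (Okafor→Lot D $159, Leclerc→Lot F $49) loses 54.
Okafor's own top lot is Lot D ($159), but forcing Okafor→Lot D and reassigning the rest optimally gives only $525 — worse by 23.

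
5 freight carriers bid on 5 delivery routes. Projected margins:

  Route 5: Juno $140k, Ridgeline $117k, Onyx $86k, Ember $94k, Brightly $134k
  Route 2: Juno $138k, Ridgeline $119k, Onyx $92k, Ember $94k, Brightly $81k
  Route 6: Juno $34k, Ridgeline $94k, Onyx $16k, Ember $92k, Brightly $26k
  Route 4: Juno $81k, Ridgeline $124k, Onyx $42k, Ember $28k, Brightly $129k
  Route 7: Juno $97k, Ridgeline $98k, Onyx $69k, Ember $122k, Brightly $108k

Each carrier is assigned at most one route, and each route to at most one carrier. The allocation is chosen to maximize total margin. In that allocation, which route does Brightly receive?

Brightly receives Route 4.

This is the linear assignment problem.
Optimal: Juno→Route 5 ($140k), Ridgeline→Route 6 ($94k), Onyx→Route 2 ($92k), Ember→Route 7 ($122k), Brightly→Route 4 ($129k) — total 140+94+92+122+129 = $577k.
Max-entry greedy (repeatedly take the single best remaining cell) gives $526k, worse by 51.
Next-best assignment: Juno→Route 2, Ridgeline→Route 6, Onyx→Route 5, Ember→Route 7, Brightly→Route 4 = $569k.
No other one-to-one assignment exceeds $577k.
Brightly's own top route is Route 5 ($134k), but forcing Brightly→Route 5 and reassigning the rest optimally gives only $557k — worse by 20.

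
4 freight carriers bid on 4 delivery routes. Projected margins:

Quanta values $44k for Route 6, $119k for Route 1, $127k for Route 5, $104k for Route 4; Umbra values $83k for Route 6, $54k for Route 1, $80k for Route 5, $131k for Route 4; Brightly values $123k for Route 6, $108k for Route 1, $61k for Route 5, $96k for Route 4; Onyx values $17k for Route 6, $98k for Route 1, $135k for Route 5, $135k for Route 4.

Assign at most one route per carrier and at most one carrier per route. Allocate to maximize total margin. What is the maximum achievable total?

Optimal: Quanta→Route 1 ($119k), Umbra→Route 4 ($131k), Brightly→Route 6 ($123k), Onyx→Route 5 ($135k) — total 119+131+123+135 = $508k.
Row-greedy (each carrier in turn takes its best remaining route) gives $479k, worse by 29.
No other one-to-one assignment exceeds $508k.

Max total: $508k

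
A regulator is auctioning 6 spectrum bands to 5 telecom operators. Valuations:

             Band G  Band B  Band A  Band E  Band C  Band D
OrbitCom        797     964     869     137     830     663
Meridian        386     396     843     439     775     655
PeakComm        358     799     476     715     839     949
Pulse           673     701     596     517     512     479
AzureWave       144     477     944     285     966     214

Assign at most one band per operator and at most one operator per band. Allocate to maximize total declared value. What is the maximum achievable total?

Optimal: OrbitCom→Band B ($964M), Meridian→Band A ($843M), PeakComm→Band D ($949M), Pulse→Band G ($673M), AzureWave→Band C ($966M) — total 964+843+949+673+966 = $4395M.
Column-greedy (each band in turn goes to its best remaining operator) gives $3832M, worse by 563.
Next-best assignment: OrbitCom→Band B, Meridian→Band C, PeakComm→Band D, Pulse→Band G, AzureWave→Band A = $4305M.
No other one-to-one assignment exceeds $4395M.

Maximum total: $4395M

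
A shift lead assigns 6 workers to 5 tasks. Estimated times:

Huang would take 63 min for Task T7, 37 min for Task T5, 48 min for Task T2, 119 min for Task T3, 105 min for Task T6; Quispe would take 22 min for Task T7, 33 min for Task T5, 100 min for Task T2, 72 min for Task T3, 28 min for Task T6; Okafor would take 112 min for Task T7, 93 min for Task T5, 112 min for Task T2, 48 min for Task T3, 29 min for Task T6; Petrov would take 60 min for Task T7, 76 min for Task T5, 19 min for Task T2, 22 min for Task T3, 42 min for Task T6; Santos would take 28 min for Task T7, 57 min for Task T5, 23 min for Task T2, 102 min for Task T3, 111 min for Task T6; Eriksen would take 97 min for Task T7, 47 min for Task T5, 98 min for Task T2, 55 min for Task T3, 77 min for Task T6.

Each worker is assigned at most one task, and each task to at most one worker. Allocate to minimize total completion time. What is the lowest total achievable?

Optimal: Quispe→Task T7 (22 min), Huang→Task T5 (37 min), Santos→Task T2 (23 min), Petrov→Task T3 (22 min), Okafor→Task T6 (29 min) — total 22+37+23+22+29 = 133 min.
Min-entry greedy (repeatedly take the single cheapest remaining cell) gives 162 min, worse by 29.
Next-best assignment: Quispe→Task T7, Eriksen→Task T5, Santos→Task T2, Petrov→Task T3, Okafor→Task T6 = 143 min.

Min total: 133 min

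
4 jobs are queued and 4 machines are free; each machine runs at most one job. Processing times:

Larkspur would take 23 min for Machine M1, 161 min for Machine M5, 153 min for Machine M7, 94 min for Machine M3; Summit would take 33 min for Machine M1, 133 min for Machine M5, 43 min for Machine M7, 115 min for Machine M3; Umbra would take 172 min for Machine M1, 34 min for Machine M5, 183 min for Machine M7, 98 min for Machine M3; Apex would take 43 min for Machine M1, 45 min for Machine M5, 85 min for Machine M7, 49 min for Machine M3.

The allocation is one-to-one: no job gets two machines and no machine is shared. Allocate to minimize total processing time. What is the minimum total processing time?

Optimal: Larkspur→Machine M1 (23 min), Summit→Machine M7 (43 min), Umbra→Machine M5 (34 min), Apex→Machine M3 (49 min) — total 23+43+34+49 = 149 min.

Minimum total: 149 min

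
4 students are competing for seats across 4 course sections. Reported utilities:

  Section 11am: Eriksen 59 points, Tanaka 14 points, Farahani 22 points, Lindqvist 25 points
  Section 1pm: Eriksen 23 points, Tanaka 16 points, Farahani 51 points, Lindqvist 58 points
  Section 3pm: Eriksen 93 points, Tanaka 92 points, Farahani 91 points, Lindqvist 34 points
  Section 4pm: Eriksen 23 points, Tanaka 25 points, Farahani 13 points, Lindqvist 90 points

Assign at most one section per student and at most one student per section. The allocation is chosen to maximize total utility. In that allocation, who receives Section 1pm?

This is a one-to-one assignment (maximum-weight bipartite matching).
Optimal: Eriksen→Section 11am (59 points), Tanaka→Section 3pm (92 points), Farahani→Section 1pm (51 points), Lindqvist→Section 4pm (90 points) — total 59+92+51+90 = 292 points.
Max-entry greedy (repeatedly take the single best remaining cell) gives 248 points, worse by 44.
Next-best assignment: Eriksen→Section 11am, Tanaka→Section 1pm, Farahani→Section 3pm, Lindqvist→Section 4pm = 256 points.
Swapping Tanaka↔Lindqvist (Tanaka→Section 4pm 25 points, Lindqvist→Section 3pm 34 points) loses 123.
No other one-to-one assignment exceeds 292 points.
Farahani's own top section is Section 3pm (91 points), but forcing Farahani→Section 3pm and reassigning the rest optimally gives only 256 points — worse by 36.

Farahani receives Section 1pm.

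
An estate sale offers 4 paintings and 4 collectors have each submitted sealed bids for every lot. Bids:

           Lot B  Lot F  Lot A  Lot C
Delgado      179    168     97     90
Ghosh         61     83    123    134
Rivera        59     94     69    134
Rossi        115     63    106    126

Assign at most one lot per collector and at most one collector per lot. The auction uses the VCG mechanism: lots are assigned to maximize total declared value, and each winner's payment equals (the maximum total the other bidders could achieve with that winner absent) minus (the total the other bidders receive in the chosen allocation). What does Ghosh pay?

Efficient allocation: Delgado→Lot F ($168), Ghosh→Lot A ($123), Rivera→Lot C ($134), Rossi→Lot B ($115); total welfare W = $540.
Ghosh receives Lot A at value $123, so the others get W − 123 = $417.
Without Ghosh: best allocation of the remaining 3 bidders over all 4 lots is Delgado→Lot B ($179), Rivera→Lot C ($134), Rossi→Lot A ($106), total $419.
VCG payment = (others' best without Ghosh) − (others' welfare with Ghosh) = 419 − 417 = $2.

Ghosh pays $2.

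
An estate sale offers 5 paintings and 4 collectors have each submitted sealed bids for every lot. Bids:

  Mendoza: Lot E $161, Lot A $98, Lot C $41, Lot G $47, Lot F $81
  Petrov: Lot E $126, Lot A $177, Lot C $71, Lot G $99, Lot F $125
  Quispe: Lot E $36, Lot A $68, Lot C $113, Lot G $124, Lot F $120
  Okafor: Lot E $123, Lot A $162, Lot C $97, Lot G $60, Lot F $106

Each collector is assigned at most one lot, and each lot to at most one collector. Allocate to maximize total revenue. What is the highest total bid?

This is a one-to-one assignment (maximum-weight bipartite matching).
Optimal: Mendoza→Lot E ($161), Petrov→Lot F ($125), Quispe→Lot G ($124), Okafor→Lot A ($162) — total 161+125+124+162 = $572.
Row-greedy (each collector in turn takes its best remaining lot) gives $568, worse by 4.
Swapping Mendoza↔Okafor (Mendoza→Lot A $98, Okafor→Lot E $123) loses 102.
Checked against all permutations: $572 is optimal.

Max total: $572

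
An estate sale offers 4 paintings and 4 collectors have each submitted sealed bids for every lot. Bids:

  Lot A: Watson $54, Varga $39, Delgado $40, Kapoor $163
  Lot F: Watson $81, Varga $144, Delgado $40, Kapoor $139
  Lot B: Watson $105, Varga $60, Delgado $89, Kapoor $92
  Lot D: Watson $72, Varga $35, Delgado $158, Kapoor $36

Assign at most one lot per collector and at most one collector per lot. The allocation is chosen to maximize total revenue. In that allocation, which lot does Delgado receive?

Optimal: Watson→Lot B ($105), Varga→Lot F ($144), Delgado→Lot D ($158), Kapoor→Lot A ($163) — total 105+144+158+163 = $570.
Swapping Varga↔Watson (Varga→Lot B $60, Watson→Lot F $81) loses 108.

Delgado receives Lot D.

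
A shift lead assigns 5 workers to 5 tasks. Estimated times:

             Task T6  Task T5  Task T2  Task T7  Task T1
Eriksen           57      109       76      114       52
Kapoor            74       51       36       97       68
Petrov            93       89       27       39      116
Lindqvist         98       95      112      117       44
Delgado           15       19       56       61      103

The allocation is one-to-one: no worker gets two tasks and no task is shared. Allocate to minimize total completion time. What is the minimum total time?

Min total: 195 min

Optimal: Eriksen→Task T6 (57 min), Kapoor→Task T2 (36 min), Petrov→Task T7 (39 min), Lindqvist→Task T1 (44 min), Delgado→Task T5 (19 min) — total 57+36+39+44+19 = 195 min.
Min-entry greedy (repeatedly take the single cheapest remaining cell) gives 251 min, worse by 56.
Next-best assignment: Eriksen→Task T2, Kapoor→Task T5, Petrov→Task T7, Lindqvist→Task T1, Delgado→Task T6 = 225 min.
Swapping Lindqvist↔Delgado (Lindqvist→Task T5 95 min, Delgado→Task T1 103 min) adds 135.
Every other assignment is strictly worse.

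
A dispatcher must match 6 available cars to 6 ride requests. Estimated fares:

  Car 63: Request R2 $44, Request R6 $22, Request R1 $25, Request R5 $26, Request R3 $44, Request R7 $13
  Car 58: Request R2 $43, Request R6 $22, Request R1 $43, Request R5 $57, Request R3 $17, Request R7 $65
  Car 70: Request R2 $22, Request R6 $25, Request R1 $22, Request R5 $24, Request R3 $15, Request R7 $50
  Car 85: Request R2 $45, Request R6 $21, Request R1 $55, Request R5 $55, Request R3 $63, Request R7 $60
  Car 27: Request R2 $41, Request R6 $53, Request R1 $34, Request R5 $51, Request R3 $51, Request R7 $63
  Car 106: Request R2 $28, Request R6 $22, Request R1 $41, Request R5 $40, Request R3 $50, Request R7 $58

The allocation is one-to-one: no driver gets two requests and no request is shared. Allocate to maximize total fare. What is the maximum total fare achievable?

This is a one-to-one assignment (maximum-weight bipartite matching).
Optimal: Car 63→Request R2 ($44), Car 58→Request R5 ($57), Car 70→Request R7 ($50), Car 85→Request R1 ($55), Car 27→Request R6 ($53), Car 106→Request R3 ($50) — total 44+57+50+55+53+50 = $309.
Column-greedy (each request in turn goes to its best remaining driver) gives $275, worse by 34.
Every other assignment is strictly worse.

Maximum total: $309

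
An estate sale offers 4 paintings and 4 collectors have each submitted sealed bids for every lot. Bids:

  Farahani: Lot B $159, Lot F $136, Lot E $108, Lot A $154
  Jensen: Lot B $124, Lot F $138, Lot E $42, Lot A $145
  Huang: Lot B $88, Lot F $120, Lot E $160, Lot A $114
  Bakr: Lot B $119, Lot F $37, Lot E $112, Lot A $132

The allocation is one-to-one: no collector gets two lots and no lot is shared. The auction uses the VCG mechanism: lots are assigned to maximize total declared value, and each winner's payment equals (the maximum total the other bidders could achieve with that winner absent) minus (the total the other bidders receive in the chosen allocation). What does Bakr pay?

Efficient allocation: Farahani→Lot B ($159), Jensen→Lot F ($138), Huang→Lot E ($160), Bakr→Lot A ($132); total welfare W = $589.
Bakr receives Lot A at value $132, so the others get W − 132 = $457.
Without Bakr: best allocation of the remaining 3 bidders over all 4 lots is Farahani→Lot B ($159), Jensen→Lot A ($145), Huang→Lot E ($160), total $464.
VCG payment = (others' best without Bakr) − (others' welfare with Bakr) = 464 − 457 = $7.

Bakr pays $7.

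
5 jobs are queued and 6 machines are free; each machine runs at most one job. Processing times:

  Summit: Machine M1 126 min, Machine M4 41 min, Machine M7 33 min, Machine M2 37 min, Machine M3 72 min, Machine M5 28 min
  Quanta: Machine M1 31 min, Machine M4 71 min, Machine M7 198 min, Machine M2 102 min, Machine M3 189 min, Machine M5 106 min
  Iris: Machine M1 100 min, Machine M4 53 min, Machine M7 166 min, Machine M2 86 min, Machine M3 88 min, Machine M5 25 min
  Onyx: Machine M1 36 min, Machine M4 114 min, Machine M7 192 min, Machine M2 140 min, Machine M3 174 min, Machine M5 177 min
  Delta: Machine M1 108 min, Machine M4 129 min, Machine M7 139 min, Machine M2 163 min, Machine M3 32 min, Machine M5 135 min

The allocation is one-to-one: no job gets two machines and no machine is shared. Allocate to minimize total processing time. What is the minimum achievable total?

Optimal: Summit→Machine M7 (33 min), Quanta→Machine M4 (71 min), Iris→Machine M5 (25 min), Onyx→Machine M1 (36 min), Delta→Machine M3 (32 min) — total 33+71+25+36+32 = 197 min.
Min-entry greedy (repeatedly take the single cheapest remaining cell) gives 235 min, worse by 38.
Next-best assignment: Summit→Machine M2, Quanta→Machine M4, Iris→Machine M5, Onyx→Machine M1, Delta→Machine M3 = 201 min.
Checked against all permutations: 197 min is optimal.

Minimum total: 197 min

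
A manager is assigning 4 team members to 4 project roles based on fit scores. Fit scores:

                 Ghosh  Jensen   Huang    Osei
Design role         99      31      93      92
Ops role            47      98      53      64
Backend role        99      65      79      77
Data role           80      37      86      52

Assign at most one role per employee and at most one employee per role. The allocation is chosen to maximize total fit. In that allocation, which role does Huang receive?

Optimal: Ghosh→Backend role (99 pts), Jensen→Ops role (98 pts), Huang→Data role (86 pts), Osei→Design role (92 pts) — total 99+98+86+92 = 375 pts.
Max-entry greedy (repeatedly take the single best remaining cell) gives 360 pts, worse by 15.
Next-best assignment: Ghosh→Design role, Jensen→Ops role, Huang→Data role, Osei→Backend role = 360 pts.
Swapping Jensen↔Huang (Jensen→Data role 37 pts, Huang→Ops role 53 pts) loses 94.
Huang's own top role is Design role (93 pts), but forcing Huang→Design role and reassigning the rest optimally gives only 348 pts — worse by 27.

Huang receives Data role.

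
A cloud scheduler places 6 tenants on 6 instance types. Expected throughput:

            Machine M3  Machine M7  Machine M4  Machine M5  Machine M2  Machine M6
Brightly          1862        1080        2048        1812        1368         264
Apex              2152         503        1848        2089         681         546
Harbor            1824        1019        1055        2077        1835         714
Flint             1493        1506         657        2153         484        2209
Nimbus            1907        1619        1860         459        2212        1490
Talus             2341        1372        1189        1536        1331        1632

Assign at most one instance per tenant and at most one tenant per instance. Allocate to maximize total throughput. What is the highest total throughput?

Treat this as an assignment problem: match each tenant to one instance.
Optimal: Brightly→Machine M4 (2048 ops/s), Apex→Machine M5 (2089 ops/s), Harbor→Machine M2 (1835 ops/s), Flint→Machine M6 (2209 ops/s), Nimbus→Machine M7 (1619 ops/s), Talus→Machine M3 (2341 ops/s) — total 2048+2089+1835+2209+1619+2341 = 12141 ops/s.
Row-greedy (each tenant in turn takes its best remaining instance) gives 12070 ops/s, worse by 71.

Max total: 12141 ops/s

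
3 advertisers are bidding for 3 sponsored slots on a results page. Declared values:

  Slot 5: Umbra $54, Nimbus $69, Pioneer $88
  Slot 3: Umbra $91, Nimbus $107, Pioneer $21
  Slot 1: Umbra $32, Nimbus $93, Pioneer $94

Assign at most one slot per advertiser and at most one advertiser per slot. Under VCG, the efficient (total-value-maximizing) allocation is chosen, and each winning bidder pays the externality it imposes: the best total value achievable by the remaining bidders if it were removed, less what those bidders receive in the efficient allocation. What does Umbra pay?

Efficient allocation: Umbra→Slot 3 ($91), Nimbus→Slot 1 ($93), Pioneer→Slot 5 ($88); total welfare W = $272.
Umbra receives Slot 3 at value $91, so the others get W − 91 = $181.
Without Umbra: best allocation of the remaining 2 bidders over all 3 slots is Nimbus→Slot 3 ($107), Pioneer→Slot 1 ($94), total $201.
VCG payment = (others' best without Umbra) − (others' welfare with Umbra) = 201 − 181 = $20.

Umbra pays $20.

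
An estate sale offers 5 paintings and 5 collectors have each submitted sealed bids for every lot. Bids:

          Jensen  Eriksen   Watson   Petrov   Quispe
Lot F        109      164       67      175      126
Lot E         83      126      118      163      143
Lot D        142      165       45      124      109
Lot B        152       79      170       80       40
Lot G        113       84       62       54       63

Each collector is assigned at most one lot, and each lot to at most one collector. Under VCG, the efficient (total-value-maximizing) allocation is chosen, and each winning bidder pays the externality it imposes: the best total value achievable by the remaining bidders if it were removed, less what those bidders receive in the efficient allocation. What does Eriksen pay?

Eriksen pays $29.

Efficient allocation: Jensen→Lot G ($113), Eriksen→Lot D ($165), Watson→Lot B ($170), Petrov→Lot F ($175), Quispe→Lot E ($143); total welfare W = $766.
Eriksen receives Lot D at value $165, so the others get W − 165 = $601.
Without Eriksen: best allocation of the remaining 4 bidders over all 5 lots is Jensen→Lot D ($142), Watson→Lot B ($170), Petrov→Lot F ($175), Quispe→Lot E ($143), total $630.
VCG payment = (others' best without Eriksen) − (others' welfare with Eriksen) = 630 − 601 = $29.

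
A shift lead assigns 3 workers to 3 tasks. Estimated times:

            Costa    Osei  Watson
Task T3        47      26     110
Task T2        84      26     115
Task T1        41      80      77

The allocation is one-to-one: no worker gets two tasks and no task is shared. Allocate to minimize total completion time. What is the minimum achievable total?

This is a one-to-one assignment (minimum-cost bipartite matching).
Optimal: Costa→Task T3 (47 min), Osei→Task T2 (26 min), Watson→Task T1 (77 min) — total 47+26+77 = 150 min.

Min total: 150 min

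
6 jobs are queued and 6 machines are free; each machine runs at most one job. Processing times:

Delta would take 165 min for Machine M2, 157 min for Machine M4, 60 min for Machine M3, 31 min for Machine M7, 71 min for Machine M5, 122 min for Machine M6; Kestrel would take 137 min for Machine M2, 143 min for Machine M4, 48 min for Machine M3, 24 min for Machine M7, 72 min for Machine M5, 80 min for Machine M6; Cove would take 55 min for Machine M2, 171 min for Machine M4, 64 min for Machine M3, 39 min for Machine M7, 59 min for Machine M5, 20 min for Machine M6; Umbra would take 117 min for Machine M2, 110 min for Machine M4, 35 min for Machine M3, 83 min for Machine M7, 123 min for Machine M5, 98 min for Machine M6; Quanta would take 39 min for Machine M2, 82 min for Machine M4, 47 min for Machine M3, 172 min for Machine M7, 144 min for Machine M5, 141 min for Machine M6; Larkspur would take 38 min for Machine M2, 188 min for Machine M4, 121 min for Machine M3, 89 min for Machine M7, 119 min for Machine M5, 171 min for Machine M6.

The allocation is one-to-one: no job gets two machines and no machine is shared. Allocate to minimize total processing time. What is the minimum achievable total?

Min total: 270 min

Optimal: Delta→Machine M5 (71 min), Kestrel→Machine M7 (24 min), Cove→Machine M6 (20 min), Umbra→Machine M3 (35 min), Quanta→Machine M4 (82 min), Larkspur→Machine M2 (38 min) — total 71+24+20+35+82+38 = 270 min.
Column-greedy (each machine in turn goes to its cheapest remaining job) gives 360 min, worse by 90.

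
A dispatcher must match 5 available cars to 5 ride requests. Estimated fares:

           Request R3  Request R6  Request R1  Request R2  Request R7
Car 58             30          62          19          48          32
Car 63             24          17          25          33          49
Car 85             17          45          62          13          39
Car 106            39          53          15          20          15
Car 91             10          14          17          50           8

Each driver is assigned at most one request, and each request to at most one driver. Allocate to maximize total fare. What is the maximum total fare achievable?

This is a one-to-one assignment (maximum-weight bipartite matching).
Optimal: Car 58→Request R6 ($62), Car 63→Request R7 ($49), Car 85→Request R1 ($62), Car 106→Request R3 ($39), Car 91→Request R2 ($50) — total 62+49+62+39+50 = $262.
Next-best assignment: Car 58→Request R3, Car 63→Request R7, Car 85→Request R1, Car 106→Request R6, Car 91→Request R2 = $244.
Swapping Car 63↔Car 85 (Car 63→Request R1 $25, Car 85→Request R7 $39) loses 47.
Checked against all permutations: $262 is optimal.

Max total: $262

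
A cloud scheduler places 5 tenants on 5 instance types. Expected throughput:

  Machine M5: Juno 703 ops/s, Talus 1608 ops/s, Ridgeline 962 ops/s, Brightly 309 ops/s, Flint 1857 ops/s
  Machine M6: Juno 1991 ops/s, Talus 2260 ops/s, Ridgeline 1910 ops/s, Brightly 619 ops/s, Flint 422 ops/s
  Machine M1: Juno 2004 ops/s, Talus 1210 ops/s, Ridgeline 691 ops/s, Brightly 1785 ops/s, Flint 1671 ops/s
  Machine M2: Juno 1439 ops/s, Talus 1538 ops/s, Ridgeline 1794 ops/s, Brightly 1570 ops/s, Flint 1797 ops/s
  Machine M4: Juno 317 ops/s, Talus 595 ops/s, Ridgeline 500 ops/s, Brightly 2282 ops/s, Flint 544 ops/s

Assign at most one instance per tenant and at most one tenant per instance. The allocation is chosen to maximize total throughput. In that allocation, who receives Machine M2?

Ridgeline receives Machine M2.

Optimal: Juno→Machine M1 (2004 ops/s), Talus→Machine M6 (2260 ops/s), Ridgeline→Machine M2 (1794 ops/s), Brightly→Machine M4 (2282 ops/s), Flint→Machine M5 (1857 ops/s) — total 2004+2260+1794+2282+1857 = 10197 ops/s.
Swapping Ridgeline↔Juno (Ridgeline→Machine M1 691 ops/s, Juno→Machine M2 1439 ops/s) loses 1668.
No other one-to-one assignment exceeds 10197 ops/s.
Ridgeline's own top instance is Machine M6 (1910 ops/s), but forcing Ridgeline→Machine M6 and reassigning the rest optimally gives only 9601 ops/s — worse by 596.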